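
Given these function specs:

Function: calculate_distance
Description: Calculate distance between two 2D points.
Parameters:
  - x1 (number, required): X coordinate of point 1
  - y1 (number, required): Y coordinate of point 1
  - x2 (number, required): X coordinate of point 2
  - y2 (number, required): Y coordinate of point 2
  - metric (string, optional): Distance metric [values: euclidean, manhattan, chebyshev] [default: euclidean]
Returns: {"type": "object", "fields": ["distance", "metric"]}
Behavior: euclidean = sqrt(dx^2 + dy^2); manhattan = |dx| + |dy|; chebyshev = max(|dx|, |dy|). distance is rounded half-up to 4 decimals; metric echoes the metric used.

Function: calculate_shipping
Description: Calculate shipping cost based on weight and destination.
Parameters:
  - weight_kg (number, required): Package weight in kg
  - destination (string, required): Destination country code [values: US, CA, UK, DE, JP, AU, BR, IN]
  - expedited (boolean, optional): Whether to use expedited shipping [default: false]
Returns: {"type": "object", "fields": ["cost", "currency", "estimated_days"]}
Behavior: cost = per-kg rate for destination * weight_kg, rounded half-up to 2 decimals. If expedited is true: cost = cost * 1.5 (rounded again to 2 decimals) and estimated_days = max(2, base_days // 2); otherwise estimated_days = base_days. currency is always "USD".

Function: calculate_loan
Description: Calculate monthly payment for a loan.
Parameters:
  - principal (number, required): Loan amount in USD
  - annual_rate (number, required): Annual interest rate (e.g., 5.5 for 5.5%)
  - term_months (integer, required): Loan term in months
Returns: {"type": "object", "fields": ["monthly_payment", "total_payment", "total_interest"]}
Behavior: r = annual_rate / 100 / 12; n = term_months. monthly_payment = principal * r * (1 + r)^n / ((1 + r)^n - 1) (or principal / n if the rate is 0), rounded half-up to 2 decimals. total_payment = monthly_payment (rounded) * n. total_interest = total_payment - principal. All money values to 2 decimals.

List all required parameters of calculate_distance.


Parameters of calculate_distance and their required/optional flag:
  x1: required
  y1: required
  x2: required
  y2: required
  metric: optional
x1, x2, y1, y2


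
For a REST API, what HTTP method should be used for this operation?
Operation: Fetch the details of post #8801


GET = read, POST = create, PUT = update/replace, DELETE = remove
This operation is a read.
GET


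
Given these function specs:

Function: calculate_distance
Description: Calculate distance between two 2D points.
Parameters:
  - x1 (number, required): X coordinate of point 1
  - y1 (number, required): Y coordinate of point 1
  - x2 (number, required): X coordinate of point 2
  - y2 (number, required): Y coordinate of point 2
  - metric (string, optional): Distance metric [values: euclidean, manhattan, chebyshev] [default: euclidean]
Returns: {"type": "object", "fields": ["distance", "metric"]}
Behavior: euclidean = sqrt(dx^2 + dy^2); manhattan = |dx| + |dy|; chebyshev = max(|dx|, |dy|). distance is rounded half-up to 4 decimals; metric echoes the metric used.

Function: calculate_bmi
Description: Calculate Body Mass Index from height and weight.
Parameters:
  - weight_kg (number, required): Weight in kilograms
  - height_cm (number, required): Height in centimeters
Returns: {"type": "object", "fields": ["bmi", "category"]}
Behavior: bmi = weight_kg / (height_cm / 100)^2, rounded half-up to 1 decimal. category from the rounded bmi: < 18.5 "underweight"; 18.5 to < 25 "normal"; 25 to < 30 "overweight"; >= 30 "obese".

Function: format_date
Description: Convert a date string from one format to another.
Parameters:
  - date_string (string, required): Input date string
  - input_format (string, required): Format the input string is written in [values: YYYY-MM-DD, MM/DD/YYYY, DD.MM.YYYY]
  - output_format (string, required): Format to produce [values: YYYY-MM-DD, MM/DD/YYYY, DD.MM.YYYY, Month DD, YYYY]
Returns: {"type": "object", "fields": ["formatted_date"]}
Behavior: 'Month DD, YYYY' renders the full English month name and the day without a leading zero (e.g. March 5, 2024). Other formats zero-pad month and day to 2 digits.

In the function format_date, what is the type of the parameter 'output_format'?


The format_date spec declares:
  - output_format (string, required): Format to produce [values: YYYY-MM-DD, MM/DD/YYYY, DD.MM.YYYY, Month DD, YYYY]
Type:
string


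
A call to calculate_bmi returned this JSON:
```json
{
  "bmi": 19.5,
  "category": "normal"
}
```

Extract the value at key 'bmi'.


19.5


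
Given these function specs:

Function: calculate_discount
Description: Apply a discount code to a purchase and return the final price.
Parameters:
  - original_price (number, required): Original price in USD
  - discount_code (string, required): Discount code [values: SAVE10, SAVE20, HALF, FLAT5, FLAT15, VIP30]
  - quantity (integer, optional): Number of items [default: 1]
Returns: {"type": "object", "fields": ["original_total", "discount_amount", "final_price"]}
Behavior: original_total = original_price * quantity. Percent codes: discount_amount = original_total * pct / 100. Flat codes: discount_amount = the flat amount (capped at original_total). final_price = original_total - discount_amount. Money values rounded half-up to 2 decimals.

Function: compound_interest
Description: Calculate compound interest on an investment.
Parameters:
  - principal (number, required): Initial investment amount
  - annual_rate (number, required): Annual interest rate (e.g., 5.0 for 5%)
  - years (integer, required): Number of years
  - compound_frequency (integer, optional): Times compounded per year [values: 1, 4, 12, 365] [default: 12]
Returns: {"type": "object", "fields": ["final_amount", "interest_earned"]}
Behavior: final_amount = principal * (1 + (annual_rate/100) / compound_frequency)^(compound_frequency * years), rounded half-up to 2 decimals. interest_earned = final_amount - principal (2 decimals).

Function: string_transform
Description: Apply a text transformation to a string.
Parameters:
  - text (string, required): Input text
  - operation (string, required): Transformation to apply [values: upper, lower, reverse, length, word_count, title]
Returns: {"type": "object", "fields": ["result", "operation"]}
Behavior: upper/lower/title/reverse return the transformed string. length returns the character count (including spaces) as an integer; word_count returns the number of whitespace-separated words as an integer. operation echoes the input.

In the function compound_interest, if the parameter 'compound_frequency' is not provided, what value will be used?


The compound_interest spec declares:
  - compound_frequency (integer, optional): Times compounded per year [values: 1, 4, 12, 365] [default: 12]
Default:
12


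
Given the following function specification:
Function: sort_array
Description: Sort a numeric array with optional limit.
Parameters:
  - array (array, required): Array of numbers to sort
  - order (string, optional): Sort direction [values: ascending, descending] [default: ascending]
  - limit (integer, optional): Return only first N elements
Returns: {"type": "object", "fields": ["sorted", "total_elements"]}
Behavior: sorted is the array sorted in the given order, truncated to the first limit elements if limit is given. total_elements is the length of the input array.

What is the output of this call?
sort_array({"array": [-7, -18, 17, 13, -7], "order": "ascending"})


sorted ascending: [-18, -7, -7, 13, 17]
total_elements = len(input) = 5
Output:
{"sorted": [-18, -7, -7, 13, 17], "total_elements": 5}


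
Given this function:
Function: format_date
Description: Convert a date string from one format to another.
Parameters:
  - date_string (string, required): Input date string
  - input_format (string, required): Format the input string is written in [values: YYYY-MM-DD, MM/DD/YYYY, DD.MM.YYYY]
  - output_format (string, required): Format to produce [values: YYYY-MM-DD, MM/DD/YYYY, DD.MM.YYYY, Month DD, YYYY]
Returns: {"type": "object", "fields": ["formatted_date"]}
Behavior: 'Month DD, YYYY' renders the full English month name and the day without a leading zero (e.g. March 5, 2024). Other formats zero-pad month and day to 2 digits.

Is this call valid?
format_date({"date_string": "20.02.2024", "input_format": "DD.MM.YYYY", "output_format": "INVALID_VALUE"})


Checking parameter values...
Parameter 'output_format' has value 'INVALID_VALUE' not in allowed: YYYY-MM-DD, MM/DD/YYYY, DD.MM.YYYY, Month DD, YYYY
Invalid - 'output_format' must be one of YYYY-MM-DD, MM/DD/YYYY, DD.MM.YYYY, Month DD, YYYY


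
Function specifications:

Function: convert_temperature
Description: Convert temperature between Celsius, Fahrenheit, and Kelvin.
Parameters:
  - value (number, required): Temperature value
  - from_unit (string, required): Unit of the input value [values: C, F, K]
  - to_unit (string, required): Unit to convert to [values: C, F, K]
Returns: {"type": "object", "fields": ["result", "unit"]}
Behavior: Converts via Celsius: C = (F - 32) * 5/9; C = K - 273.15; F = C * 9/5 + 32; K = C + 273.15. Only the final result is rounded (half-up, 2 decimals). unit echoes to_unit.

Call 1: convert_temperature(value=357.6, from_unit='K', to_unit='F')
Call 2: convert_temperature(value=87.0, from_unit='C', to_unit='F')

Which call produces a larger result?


Call 1:
  To C: 357.6 - 273.15 = 84.45
  To F: 84.45 * 9/5 + 32 = 184.01
  Round to 2 decimals: 184.01
  -> 184.01 F
Call 2:
  Input already in C: 87
  To F: 87 * 9/5 + 32 = 188.6
  Round to 2 decimals: 188.6
  -> 188.6 F
Call 2 (188.6 F)


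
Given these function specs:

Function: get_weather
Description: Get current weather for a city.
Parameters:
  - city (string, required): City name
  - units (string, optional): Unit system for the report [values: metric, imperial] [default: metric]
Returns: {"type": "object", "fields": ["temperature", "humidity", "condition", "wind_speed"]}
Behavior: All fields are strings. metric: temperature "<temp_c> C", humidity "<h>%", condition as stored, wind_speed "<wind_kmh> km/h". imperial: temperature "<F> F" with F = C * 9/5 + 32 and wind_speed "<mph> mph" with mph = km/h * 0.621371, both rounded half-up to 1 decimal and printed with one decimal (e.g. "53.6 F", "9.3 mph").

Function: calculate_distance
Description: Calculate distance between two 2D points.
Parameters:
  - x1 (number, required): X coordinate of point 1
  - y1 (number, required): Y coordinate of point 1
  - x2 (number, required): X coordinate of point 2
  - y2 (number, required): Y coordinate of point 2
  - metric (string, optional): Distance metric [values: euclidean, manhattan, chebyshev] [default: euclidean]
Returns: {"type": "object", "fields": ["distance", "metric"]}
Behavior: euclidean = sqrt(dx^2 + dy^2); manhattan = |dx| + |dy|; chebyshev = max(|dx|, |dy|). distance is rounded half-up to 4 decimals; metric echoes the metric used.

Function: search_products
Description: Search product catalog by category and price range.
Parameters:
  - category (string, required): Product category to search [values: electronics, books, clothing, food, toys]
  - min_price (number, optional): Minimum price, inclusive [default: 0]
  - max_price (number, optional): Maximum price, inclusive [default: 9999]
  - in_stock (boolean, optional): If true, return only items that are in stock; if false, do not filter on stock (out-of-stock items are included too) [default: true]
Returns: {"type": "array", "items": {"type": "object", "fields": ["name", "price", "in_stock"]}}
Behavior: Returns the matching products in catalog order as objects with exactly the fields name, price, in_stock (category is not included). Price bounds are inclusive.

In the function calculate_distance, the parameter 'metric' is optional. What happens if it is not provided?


The calculate_distance spec declares:
  - metric (string, optional): Distance metric [values: euclidean, manhattan, chebyshev] [default: euclidean]
It defaults to euclidean


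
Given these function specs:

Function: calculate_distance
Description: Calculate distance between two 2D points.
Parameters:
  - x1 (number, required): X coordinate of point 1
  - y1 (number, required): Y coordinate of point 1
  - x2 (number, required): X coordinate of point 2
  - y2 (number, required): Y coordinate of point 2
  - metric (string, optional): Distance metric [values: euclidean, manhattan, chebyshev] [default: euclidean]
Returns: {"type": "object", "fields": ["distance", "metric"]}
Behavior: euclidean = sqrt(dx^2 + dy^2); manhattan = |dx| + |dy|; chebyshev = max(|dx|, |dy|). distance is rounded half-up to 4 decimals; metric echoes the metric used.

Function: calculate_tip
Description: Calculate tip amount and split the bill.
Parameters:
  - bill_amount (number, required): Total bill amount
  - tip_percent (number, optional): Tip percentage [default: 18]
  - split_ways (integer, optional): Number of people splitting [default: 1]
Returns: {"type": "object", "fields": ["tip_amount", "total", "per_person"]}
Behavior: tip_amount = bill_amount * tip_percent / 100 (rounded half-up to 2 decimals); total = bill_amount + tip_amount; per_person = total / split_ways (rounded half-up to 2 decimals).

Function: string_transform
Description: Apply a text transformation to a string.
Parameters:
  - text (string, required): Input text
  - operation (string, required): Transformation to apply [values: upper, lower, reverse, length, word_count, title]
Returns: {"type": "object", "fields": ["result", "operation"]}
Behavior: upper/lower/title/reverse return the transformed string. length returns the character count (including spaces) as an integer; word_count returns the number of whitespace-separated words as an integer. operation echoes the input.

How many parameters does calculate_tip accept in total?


Parameters of calculate_tip: bill_amount (required), tip_percent (optional), split_ways (optional)
Total:
3


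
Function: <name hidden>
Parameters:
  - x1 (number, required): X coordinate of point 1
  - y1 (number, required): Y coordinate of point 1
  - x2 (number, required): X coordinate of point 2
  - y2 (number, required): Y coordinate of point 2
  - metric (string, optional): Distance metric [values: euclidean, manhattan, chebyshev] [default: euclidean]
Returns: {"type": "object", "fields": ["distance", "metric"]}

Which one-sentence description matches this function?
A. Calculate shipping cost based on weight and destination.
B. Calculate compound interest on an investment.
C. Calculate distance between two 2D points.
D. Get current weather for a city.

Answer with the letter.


Parameters x1, y1, x2, y2, metric and return ["distance", "metric"] fit: Calculate distance between two 2D points.
C


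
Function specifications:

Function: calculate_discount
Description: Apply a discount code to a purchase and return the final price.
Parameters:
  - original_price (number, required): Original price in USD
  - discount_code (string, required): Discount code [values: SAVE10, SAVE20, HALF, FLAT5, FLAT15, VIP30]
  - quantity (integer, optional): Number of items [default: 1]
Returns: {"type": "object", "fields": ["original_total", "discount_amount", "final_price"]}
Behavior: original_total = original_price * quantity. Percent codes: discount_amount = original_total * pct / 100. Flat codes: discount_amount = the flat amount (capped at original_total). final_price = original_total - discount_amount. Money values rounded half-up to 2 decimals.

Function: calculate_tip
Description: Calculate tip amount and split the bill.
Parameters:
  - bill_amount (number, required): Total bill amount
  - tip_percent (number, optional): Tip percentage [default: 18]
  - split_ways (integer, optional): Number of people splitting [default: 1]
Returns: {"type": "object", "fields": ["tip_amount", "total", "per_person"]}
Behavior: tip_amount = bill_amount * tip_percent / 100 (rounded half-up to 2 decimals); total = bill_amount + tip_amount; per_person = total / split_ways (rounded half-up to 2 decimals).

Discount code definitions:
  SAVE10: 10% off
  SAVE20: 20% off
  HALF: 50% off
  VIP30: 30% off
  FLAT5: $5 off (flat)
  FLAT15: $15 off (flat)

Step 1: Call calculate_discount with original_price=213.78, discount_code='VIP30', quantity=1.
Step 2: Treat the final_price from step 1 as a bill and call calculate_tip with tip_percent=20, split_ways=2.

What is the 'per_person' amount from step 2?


Step 1: calculate_discount(original_price=213.78, discount_code=VIP30, quantity=1)
  original_total = 213.78 * 1 = 213.78
  VIP30 = 30% off: discount_amount = 213.78 * 30/100 = 64.134 -> 64.13
  final_price = 213.78 - 64.13 = 149.65
  -> final_price = 149.65
Step 2: calculate_tip(bill_amount=149.65, tip_percent=20, split_ways=2)
  tip_amount = 149.65 * 20/100 = 29.93 -> 29.93
  total = 149.65 + 29.93 = 179.58
  per_person = 179.58 / 2 = 89.79 -> 89.79
  -> per_person = 89.79
$89.79


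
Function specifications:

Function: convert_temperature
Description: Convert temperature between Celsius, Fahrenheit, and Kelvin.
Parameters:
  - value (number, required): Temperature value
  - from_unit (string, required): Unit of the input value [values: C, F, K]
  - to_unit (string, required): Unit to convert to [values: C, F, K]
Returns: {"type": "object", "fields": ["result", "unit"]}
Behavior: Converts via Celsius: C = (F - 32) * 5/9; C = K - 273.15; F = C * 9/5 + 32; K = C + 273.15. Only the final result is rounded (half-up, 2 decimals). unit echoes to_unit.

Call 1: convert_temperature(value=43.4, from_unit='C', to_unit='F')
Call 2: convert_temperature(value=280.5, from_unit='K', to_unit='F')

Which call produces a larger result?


Call 1:
  Input already in C: 43.4
  To F: 43.4 * 9/5 + 32 = 110.12
  Round to 2 decimals: 110.12
  -> 110.12 F
Call 2:
  To C: 280.5 - 273.15 = 7.35
  To F: 7.35 * 9/5 + 32 = 45.23
  Round to 2 decimals: 45.23
  -> 45.23 F
Call 1 (110.12 F)


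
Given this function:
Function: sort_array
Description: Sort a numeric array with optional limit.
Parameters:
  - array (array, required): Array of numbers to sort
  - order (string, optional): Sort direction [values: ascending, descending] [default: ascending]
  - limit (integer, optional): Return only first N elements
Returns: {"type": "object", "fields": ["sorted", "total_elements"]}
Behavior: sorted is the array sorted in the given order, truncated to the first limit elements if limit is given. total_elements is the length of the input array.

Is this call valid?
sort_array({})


Checking required parameters...
Missing required parameter: array
Invalid - missing required parameter 'array'


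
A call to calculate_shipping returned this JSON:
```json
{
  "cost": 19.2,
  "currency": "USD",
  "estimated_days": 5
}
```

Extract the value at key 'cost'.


19.2


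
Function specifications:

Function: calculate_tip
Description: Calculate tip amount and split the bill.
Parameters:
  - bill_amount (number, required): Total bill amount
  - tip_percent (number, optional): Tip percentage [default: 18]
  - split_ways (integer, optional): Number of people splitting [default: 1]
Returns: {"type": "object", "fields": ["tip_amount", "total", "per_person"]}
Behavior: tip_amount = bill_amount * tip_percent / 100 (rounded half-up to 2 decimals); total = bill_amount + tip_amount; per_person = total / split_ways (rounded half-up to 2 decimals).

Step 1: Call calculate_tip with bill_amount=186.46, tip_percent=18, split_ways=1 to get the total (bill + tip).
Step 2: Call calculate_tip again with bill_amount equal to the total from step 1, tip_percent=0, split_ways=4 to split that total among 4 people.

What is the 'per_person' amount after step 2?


Step 1: calculate_tip(bill_amount=186.46, tip_percent=18, split_ways=1)
  tip_amount = 186.46 * 18/100 = 33.5628 -> 33.56
  total = 186.46 + 33.56 = 220.02
  per_person = 220.02 / 1 = 220.02 -> 220.02
  -> total = 220.02
Step 2: calculate_tip(bill_amount=220.02, tip_percent=0, split_ways=4)
  tip_amount = 220.02 * 0/100 = 0 -> 0.00
  total = 220.02 + 0.00 = 220.02
  per_person = 220.02 / 4 = 55.005 -> 55.01
  -> per_person = 55.01
$55.01


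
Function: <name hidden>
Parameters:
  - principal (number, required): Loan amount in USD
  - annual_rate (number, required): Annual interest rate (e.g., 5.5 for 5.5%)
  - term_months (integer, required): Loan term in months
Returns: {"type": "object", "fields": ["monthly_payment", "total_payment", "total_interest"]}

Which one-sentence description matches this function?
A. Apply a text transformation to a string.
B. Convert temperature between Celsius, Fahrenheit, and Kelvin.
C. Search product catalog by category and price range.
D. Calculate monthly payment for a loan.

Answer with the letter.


Parameters principal, annual_rate, term_months and return ["monthly_payment", "total_payment", "total_interest"] fit: Calculate monthly payment for a loan.
D


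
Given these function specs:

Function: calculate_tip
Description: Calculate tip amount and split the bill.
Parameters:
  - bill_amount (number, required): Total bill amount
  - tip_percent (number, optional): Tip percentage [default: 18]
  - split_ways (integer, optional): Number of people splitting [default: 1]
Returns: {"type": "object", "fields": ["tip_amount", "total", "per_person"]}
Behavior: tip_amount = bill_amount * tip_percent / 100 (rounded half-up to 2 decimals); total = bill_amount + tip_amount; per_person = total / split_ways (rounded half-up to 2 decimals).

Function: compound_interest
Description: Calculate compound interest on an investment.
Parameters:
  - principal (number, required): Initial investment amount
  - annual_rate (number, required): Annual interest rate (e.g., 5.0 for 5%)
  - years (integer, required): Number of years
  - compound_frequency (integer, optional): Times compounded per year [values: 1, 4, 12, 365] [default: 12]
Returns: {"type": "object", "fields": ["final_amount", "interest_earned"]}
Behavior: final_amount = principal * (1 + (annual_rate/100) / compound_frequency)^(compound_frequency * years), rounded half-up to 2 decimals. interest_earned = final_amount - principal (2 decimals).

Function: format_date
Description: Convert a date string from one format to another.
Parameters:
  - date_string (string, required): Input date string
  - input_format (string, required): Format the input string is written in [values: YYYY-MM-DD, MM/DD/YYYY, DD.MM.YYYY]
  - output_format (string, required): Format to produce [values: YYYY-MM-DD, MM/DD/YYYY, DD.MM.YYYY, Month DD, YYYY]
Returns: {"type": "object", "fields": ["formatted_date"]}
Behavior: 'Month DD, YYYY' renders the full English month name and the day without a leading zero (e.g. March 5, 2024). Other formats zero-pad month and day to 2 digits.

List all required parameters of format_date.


Parameters of format_date and their required/optional flag:
  date_string: required
  input_format: required
  output_format: required
date_string, input_format, output_format


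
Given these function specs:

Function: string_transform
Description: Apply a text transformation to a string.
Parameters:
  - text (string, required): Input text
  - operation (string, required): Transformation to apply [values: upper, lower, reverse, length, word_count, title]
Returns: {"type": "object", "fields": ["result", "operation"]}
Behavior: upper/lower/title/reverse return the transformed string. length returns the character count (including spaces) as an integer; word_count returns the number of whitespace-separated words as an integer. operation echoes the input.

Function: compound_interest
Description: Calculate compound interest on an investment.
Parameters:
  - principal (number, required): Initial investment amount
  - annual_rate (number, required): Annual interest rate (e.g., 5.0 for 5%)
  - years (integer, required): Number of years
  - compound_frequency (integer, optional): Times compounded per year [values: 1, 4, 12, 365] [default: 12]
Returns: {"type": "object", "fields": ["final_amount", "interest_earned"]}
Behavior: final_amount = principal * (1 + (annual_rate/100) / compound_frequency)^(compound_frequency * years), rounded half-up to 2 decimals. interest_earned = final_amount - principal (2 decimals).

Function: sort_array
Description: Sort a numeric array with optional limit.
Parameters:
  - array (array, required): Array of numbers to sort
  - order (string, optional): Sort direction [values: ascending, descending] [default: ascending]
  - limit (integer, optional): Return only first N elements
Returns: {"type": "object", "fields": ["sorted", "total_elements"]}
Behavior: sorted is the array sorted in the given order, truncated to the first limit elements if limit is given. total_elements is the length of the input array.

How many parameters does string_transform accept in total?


Parameters of string_transform: text (required), operation (required)
Total:
2


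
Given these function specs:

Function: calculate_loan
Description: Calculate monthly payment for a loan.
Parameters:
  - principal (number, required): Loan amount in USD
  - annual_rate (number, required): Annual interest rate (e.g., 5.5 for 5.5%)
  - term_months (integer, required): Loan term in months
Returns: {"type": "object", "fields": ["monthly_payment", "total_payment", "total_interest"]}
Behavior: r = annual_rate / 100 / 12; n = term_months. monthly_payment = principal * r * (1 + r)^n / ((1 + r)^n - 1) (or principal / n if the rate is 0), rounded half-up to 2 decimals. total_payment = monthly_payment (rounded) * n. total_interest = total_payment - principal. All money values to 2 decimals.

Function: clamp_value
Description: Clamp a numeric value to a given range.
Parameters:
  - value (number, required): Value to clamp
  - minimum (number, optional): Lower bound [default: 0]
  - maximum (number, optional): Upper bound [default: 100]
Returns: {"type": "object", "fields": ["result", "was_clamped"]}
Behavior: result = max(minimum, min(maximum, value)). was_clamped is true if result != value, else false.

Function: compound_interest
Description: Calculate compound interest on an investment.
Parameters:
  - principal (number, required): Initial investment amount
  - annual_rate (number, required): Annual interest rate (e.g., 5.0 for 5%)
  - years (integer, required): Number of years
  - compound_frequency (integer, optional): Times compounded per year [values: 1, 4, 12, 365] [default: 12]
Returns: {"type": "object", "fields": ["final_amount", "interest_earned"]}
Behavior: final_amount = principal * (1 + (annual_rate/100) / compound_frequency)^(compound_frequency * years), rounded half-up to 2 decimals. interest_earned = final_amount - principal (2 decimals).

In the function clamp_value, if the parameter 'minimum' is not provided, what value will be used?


The clamp_value spec declares:
  - minimum (number, optional): Lower bound [default: 0]
Default:
0


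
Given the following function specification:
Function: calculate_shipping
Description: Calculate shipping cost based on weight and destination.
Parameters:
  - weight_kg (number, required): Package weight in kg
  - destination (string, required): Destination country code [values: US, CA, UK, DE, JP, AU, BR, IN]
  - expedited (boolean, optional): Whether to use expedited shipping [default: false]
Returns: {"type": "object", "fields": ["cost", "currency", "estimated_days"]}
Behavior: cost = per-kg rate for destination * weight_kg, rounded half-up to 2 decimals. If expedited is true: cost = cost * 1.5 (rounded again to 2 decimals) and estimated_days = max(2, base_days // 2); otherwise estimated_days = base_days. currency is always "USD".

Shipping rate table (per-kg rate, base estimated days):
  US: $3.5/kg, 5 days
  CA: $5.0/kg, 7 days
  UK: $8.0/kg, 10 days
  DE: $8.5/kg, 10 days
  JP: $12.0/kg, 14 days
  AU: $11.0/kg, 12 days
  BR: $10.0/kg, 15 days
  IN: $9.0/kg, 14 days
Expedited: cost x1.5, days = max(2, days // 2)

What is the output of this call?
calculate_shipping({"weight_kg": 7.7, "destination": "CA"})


Defaults applied: expedited=false
Rate for CA: $5.0/kg, base 7 days
cost = 5.0 * 7.7 = 38.5 -> 38.50
expedited not set/false: estimated_days = 7
Output:
{"cost": 38.5, "currency": "USD", "estimated_days": 7}


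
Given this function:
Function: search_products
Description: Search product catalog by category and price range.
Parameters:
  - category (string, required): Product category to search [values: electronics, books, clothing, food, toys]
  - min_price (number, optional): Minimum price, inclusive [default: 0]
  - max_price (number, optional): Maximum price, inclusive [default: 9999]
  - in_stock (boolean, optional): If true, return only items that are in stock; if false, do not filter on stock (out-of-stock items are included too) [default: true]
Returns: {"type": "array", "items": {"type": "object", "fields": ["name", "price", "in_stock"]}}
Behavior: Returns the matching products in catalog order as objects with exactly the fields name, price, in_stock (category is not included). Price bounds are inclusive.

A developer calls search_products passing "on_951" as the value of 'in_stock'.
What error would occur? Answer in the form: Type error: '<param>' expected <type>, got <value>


Spec: 'in_stock' is declared as boolean; "on_951" is a string.
Type error: 'in_stock' expected boolean, got "on_951"


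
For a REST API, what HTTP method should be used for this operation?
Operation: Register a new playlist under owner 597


GET = read, POST = create, PUT = update/replace, DELETE = remove
This operation is a create.
POST


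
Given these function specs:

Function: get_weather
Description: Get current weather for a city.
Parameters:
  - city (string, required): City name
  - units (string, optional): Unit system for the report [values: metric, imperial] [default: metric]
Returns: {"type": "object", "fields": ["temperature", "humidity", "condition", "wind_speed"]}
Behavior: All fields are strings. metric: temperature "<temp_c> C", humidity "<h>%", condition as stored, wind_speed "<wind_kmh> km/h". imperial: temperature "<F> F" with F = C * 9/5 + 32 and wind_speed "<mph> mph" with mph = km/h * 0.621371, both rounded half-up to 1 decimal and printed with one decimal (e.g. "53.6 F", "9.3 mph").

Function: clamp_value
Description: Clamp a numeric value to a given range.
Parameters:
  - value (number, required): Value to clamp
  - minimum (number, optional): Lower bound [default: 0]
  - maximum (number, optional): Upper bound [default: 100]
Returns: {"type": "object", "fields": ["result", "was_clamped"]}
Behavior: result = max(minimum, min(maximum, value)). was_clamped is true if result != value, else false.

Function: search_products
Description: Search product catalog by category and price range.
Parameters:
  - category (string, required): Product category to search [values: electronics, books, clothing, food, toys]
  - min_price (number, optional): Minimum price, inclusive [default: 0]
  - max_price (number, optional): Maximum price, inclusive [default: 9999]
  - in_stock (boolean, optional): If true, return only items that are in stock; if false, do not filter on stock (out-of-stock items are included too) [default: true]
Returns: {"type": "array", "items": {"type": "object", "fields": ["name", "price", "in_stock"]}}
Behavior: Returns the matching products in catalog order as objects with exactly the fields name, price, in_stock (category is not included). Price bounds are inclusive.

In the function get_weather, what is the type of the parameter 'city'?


The get_weather spec declares:
  - city (string, required): City name
Type:
string


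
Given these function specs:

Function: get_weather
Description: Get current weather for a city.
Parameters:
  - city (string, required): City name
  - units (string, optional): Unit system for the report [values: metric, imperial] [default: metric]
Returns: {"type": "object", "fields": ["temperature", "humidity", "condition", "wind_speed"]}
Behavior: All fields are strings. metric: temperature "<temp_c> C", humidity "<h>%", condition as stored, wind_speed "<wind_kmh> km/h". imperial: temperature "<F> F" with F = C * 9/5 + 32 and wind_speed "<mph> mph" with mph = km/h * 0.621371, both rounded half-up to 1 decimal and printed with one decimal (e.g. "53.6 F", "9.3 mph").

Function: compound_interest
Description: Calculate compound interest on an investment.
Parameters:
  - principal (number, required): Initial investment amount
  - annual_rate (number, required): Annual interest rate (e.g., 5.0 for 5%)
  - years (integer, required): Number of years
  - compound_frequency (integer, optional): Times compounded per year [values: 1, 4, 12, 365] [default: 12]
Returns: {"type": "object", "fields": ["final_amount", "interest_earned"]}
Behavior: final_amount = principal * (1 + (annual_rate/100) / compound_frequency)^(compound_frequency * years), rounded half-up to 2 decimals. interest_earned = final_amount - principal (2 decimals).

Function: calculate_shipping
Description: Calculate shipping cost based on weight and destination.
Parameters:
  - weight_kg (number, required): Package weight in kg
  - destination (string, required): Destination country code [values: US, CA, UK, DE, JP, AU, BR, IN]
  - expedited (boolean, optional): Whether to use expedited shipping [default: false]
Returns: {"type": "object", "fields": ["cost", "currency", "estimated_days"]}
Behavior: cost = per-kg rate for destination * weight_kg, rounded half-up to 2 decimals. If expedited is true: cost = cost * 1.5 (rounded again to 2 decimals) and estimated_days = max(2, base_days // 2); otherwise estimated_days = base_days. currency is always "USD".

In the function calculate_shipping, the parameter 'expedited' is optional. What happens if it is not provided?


The calculate_shipping spec declares:
  - expedited (boolean, optional): Whether to use expedited shipping [default: false]
It defaults to false


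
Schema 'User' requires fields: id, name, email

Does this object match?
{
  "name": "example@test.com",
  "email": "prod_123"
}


Checking required fields...
Missing: id
Invalid - missing required field 'id'


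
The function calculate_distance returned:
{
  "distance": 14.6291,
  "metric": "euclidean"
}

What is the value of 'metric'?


euclidean


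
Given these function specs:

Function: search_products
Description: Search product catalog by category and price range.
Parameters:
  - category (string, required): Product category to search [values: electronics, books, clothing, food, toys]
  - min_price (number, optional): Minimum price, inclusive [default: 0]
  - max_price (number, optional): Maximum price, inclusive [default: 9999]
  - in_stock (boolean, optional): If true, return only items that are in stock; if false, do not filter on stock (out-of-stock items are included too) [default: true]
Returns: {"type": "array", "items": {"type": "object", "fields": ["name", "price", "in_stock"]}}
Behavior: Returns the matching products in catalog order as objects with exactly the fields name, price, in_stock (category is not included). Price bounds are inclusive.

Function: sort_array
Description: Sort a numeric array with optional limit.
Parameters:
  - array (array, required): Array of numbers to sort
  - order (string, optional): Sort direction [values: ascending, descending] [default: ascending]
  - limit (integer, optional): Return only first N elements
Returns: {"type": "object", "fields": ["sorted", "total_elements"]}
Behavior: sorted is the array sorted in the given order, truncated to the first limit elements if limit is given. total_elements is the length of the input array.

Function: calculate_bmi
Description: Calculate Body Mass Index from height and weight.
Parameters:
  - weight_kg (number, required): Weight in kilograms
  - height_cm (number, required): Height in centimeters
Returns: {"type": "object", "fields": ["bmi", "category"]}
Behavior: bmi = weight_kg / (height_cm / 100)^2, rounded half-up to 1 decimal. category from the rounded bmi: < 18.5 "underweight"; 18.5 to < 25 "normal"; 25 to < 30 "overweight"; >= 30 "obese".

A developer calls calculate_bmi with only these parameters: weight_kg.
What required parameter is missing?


Required parameters: weight_kg, height_cm
Provided: weight_kg
Missing: height_cm
height_cm


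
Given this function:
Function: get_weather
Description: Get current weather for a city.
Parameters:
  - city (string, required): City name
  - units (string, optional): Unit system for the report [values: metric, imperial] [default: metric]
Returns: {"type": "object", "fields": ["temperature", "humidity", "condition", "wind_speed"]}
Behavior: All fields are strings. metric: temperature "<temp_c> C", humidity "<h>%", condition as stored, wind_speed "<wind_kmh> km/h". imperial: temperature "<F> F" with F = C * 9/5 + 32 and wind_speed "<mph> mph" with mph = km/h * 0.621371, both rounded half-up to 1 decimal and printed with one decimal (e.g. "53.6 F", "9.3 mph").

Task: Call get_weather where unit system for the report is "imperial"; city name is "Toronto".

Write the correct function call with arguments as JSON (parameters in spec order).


Mapping each described value to its parameter name:
  'Unit system for the report' -> units = "imperial"
  'City name' -> city = "Toronto"
get_weather({"city": "Toronto", "units": "imperial"})


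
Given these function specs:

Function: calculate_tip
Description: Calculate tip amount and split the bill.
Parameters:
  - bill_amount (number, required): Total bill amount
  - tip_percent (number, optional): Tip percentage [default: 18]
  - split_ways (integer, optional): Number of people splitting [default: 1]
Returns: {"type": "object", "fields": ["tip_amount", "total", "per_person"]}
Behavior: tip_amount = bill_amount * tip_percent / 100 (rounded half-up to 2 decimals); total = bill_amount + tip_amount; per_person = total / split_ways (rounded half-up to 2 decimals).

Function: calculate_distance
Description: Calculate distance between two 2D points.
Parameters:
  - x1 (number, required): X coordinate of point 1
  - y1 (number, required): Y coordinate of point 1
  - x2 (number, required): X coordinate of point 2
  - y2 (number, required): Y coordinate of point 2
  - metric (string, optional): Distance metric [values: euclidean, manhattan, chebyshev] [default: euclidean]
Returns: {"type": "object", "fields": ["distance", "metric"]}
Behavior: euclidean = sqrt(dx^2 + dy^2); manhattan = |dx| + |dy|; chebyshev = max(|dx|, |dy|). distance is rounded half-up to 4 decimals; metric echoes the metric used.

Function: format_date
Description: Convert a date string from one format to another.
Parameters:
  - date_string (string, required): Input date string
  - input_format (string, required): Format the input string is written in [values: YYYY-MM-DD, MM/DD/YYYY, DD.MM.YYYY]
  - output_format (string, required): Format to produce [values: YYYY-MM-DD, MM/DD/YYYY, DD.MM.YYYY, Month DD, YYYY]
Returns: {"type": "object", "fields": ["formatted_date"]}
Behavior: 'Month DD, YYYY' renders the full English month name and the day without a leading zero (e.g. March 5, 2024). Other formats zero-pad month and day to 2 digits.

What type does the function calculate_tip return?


The calculate_tip spec declares Returns: {"type": "object", "fields": ["tip_amount", "total", "per_person"]}
Type:
object


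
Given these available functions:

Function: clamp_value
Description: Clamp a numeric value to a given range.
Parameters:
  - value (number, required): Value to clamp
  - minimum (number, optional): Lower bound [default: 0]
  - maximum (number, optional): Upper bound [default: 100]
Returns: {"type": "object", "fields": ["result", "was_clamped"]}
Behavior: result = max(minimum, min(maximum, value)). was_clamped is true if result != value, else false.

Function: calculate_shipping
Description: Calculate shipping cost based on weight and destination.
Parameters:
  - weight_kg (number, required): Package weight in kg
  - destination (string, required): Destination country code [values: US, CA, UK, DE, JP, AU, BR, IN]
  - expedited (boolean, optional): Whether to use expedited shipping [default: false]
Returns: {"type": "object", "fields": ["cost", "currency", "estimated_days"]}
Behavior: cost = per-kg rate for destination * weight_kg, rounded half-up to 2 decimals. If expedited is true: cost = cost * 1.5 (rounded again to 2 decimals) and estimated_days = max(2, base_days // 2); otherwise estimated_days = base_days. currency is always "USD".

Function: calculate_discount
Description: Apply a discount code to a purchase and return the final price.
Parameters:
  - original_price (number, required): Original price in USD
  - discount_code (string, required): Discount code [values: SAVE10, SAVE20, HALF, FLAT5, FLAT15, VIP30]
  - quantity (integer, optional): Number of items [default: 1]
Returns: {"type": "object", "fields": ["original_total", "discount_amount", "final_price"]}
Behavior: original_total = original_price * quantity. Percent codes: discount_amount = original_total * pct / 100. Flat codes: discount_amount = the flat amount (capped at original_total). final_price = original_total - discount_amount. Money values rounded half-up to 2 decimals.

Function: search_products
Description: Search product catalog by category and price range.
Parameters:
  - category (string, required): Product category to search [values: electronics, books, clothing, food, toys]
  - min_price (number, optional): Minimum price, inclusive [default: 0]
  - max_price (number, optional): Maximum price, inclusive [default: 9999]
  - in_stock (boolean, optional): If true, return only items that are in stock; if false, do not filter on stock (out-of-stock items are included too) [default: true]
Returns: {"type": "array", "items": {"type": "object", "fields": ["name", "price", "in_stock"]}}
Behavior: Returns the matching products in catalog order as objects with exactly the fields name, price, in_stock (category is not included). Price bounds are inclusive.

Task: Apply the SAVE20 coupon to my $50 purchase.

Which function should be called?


The task needs a function whose description is: Apply a discount code to a purchase and return the final price.
calculate_discount
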